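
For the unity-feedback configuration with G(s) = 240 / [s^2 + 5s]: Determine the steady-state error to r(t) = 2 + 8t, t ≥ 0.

1/6

The denominator has no term below 5s — 1 pole at s=0, type 1. By superposition:
  • 2: tracked with zero error.
  • 8t: e_ss = 8/K_v with K_v=48 → 1/6.
Total e_ss = 1/6.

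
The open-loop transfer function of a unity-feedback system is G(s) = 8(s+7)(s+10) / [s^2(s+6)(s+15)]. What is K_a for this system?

56/9

The open loop has two poles at the origin → type 2 system.
K_a = lim_{s→0} s^2·G(s) = 8·7·10 / (6·15) = 56/9.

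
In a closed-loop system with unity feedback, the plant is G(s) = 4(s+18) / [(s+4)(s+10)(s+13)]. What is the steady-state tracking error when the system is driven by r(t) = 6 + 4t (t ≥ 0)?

infinity

G(s) has no factors of s in the denominator, so the system is type 0. By superposition:
  • 6: e_ss = 6/(1+K_p) with K_p=9/65 → 195/37.
  • 4t: a type-0 system cannot track it, e_ss → ∞.
The unbounded component dominates.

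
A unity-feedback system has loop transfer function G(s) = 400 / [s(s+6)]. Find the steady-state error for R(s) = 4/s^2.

0.06

The open loop has one pole at the origin → type 1 system.
K_v = lim_{s→0} s·G(s) = 400 / (6) = 200/3.
e_ss = 4/K_v = 4/(200/3) = 0.06.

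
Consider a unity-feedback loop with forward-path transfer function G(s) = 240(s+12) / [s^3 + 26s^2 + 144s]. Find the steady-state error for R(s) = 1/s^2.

Factoring s from the denominator leaves a polynomial with constant term 144, so the system is type 1.
K_v = lim_{s→0} s·G(s) = 240·12 / 144 = 20.
e_ss = 1/K_v = 1/20 = 0.05.

0.05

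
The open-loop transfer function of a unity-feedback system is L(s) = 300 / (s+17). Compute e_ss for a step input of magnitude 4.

68/317

The open loop has no poles at the origin → type 0 system.
K_p = lim_{s→0} L(s) = 300 / (17) = 300/17.
e_ss = 4/(1 + K_p) = 4/(317/17) = 68/317.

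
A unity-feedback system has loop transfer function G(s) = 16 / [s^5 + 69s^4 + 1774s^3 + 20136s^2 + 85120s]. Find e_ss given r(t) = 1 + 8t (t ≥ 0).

42560

Lowest-order denominator term is 85120s, so the open loop has 1 pole at the origin → type 1 system. Taking each input component in turn:
  • 1: tracked with zero error.
  • 8t: e_ss = 8/K_v with K_v=1/5320 → 42560.
Total e_ss = 42560.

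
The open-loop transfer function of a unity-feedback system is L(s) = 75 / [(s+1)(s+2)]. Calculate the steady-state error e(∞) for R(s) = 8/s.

System type = 0 (no poles at s=0).
K_p = lim_{s→0} L(s) = 75 / (1·2) = 37.5.
e_ss = 8/(1 + K_p) = 8/38.5 = 16/77.

16/77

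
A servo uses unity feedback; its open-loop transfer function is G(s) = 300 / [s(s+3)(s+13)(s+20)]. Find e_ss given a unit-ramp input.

2.6

G(s) has one factor of s in the denominator, so the system is type 1.
K_v = lim_{s→0} s·G(s) = 300 / (3·13·20) = 5/13.
e_ss = 1/K_v = 1/(5/13) = 2.6.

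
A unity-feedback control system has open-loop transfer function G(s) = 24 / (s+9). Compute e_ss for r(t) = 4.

The open loop has no poles at the origin → type 0 system.
K_p = lim_{s→0} G(s) = 24 / (9) = 8/3.
e_ss = 4/(1 + K_p) = 4/(11/3) = 12/11.

12/11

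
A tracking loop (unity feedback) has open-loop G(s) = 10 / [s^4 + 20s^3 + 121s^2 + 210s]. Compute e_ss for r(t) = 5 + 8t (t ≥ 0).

168

The denominator has no term below 210s — 1 pole at s=0, type 1. By superposition:
  • 5: tracked with zero error.
  • 8t: e_ss = 8/K_v with K_v=1/21 → 168.
Total e_ss = 168.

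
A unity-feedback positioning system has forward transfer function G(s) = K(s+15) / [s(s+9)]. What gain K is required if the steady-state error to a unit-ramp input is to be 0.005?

One free integrator in G(s): this is a type 1 system.
K_v = lim_{s→0} s·G(s) = K·15 / (9) = (5/3)·K.
e_ss = 1/K_v = 0.005 ⇒ K_v = 200 ⇒ K = 200/(5/3) = 120.

120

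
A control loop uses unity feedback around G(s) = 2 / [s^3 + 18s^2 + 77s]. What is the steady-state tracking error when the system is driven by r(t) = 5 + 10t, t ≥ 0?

The denominator has no term below 77s — 1 pole at s=0, type 1. By superposition:
  • 5: tracked with zero error.
  • 10t: e_ss = 10/K_v with K_v=2/77 → 385.
Total e_ss = 385.

385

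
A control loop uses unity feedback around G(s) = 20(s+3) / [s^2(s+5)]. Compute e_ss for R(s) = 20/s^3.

5/3

Two free integrators in G(s): this is a type 2 system.
K_a = lim_{s→0} s^2·G(s) = 20·3 / (5) = 12.
r(t) = 10t^2 gives R(s) = 20/s^3.
e_ss = 20/K_a = 20/12 = 5/3.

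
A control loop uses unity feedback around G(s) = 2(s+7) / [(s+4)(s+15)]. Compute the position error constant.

7/30

System type = 0 (no poles at s=0).
K_p = lim_{s→0} G(s) = 2·7 / (4·15) = 7/30.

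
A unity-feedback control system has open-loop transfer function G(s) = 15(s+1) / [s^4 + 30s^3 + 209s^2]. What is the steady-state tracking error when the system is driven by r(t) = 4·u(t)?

The denominator has no term below 209s^2 — 2 poles at s=0, type 2.
K_p = ∞ for a type-2 system; e_ss to a step is zero.

0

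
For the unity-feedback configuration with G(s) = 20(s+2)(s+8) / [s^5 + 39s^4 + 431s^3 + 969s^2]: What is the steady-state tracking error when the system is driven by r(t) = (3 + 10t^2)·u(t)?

60.5625

Factoring s^2 from the denominator leaves a polynomial with constant term 969, so the system is type 2. Taking each input component in turn:
  • 3: tracked with zero error.
  • 10t^2: e_ss = 20/K_a with K_a=320/969 → 60.5625.
Total e_ss = 60.5625.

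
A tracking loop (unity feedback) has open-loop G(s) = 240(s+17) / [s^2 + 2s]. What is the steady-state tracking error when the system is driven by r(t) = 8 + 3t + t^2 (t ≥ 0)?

The denominator has no term below 2s — 1 pole at s=0, type 1. Treating each term separately:
  • 8: tracked with zero error.
  • 3t: e_ss = 3/K_v with K_v=2040 → 1/680.
  • t^2: a type-1 system cannot track it, e_ss → ∞.
The unbounded component dominates.

infinity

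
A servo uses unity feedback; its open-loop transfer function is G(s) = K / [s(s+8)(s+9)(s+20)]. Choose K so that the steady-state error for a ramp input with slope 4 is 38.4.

150

One free integrator in G(s): this is a type 1 system.
K_v = lim_{s→0} s·G(s) = K / (8·9·20) = (1/1440)·K.
e_ss = 4/K_v = 38.4 ⇒ K_v = 5/48 ⇒ K = (5/48)/(1/1440) = 150.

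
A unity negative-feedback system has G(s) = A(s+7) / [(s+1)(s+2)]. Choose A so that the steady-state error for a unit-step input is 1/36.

10

No free integrators in G(s): this is a type 0 system.
K_p = lim_{s→0} G(s) = A·7 / (1·2) = 3.5·A.
e_ss = 1/(1 + K_p) = 1/36 ⇒ 1 + 3.5·A = 36 ⇒ A = 10.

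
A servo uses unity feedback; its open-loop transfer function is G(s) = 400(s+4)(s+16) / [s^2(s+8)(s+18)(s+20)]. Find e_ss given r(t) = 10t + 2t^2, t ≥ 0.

0.45

G(s) has two factors of s in the denominator, so the system is type 2. Treating each term separately:
  • 10t: tracked with zero error.
  • 2t^2: e_ss = 4/K_a with K_a=80/9 → 0.45.
Total e_ss = 0.45.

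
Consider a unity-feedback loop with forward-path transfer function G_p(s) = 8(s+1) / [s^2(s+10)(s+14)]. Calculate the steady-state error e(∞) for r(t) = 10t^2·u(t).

Two free integrators in G_p(s): this is a type 2 system.
K_a = lim_{s→0} s^2·G_p(s) = 8·1 / (10·14) = 2/35.
r(t) = 10t^2 gives R(s) = 20/s^3.
e_ss = 20/K_a = 20/(2/35) = 350.

350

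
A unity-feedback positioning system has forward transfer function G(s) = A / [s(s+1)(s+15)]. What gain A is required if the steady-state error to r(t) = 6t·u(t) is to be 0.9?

The open loop has one pole at the origin → type 1 system.
K_v = lim_{s→0} s·G(s) = A / (1·15) = (1/15)·A.
e_ss = 6/K_v = 0.9 ⇒ K_v = 20/3 ⇒ A = (20/3)/(1/15) = 100.

100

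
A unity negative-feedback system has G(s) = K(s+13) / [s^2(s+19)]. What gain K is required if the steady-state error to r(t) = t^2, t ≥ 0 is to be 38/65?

G(s) has two factors of s in the denominator, so the system is type 2.
K_a = lim_{s→0} s^2·G(s) = K·13 / (19) = (13/19)·K.
e_ss = 2/K_a = 38/65 ⇒ K_a = 65/19 ⇒ K = (65/19)/(13/19) = 5.

5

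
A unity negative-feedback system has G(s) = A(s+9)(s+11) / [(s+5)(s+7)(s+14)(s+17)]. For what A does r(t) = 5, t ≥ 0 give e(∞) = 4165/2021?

G(s) has no factors of s in the denominator, so the system is type 0.
K_p = lim_{s→0} G(s) = A·9·11 / (5·7·14·17) = (99/8330)·A.
e_ss = 5/(1 + K_p) = 4165/2021 ⇒ 1 + (99/8330)·A = 2021/833 ⇒ A = 120.

120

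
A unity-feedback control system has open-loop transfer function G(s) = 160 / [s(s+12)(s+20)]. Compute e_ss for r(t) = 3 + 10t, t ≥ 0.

15

G(s) has one factor of s in the denominator, so the system is type 1. Treating each term separately:
  • 3: tracked with zero error.
  • 10t: e_ss = 10/K_v with K_v=2/3 → 15.
Total e_ss = 15.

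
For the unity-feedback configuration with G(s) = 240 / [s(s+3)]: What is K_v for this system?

System type = 1 (one pole at s=0).
K_v = lim_{s→0} s·G(s) = 240 / (3) = 80.

80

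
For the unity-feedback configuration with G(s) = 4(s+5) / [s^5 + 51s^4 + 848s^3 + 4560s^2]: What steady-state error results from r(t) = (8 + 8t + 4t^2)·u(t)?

1824

Lowest-order denominator term is 4560s^2, so the open loop has 2 poles at the origin → type 2 system. Treating each term separately:
  • 8: tracked with zero error.
  • 8t: tracked with zero error.
  • 4t^2: e_ss = 8/K_a with K_a=1/228 → 1824.
Total e_ss = 1824.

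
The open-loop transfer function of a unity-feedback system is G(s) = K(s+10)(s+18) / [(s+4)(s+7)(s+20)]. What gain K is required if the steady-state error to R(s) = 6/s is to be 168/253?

The open loop has no poles at the origin → type 0 system.
K_p = lim_{s→0} G(s) = K·10·18 / (4·7·20) = (9/28)·K.
e_ss = 6/(1 + K_p) = 168/253 ⇒ 1 + (9/28)·K = 253/28 ⇒ K = 25.

25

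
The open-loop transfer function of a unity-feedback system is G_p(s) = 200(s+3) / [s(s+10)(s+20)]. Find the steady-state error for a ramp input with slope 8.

One free integrator in G_p(s): this is a type 1 system.
K_v = lim_{s→0} s·G_p(s) = 200·3 / (10·20) = 3.
e_ss = 8/K_v = 8/3.

8/3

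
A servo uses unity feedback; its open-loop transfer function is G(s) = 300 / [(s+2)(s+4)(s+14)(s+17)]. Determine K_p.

75/476

System type = 0 (no poles at s=0).
K_p = lim_{s→0} G(s) = 300 / (2·4·14·17) = 75/476.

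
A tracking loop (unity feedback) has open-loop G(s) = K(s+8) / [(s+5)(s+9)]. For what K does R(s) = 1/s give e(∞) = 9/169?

100

No free integrators in G(s): this is a type 0 system.
K_p = lim_{s→0} G(s) = K·8 / (5·9) = (8/45)·K.
e_ss = 1/(1 + K_p) = 9/169 ⇒ 1 + (8/45)·K = 169/9 ⇒ K = 100.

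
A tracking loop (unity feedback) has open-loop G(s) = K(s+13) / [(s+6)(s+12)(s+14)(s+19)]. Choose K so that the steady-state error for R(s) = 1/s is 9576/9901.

G(s) has no factors of s in the denominator, so the system is type 0.
K_p = lim_{s→0} G(s) = K·13 / (6·12·14·19) = (13/19152)·K.
e_ss = 1/(1 + K_p) = 9576/9901 ⇒ 1 + (13/19152)·K = 9901/9576 ⇒ K = 50.

50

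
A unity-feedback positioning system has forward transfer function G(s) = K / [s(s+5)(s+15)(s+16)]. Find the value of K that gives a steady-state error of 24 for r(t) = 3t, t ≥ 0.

150

G(s) has one factor of s in the denominator, so the system is type 1.
K_v = lim_{s→0} s·G(s) = K / (5·15·16) = (1/1200)·K.
e_ss = 3/K_v = 24 ⇒ K_v = 0.125 ⇒ K = 0.125/(1/1200) = 150.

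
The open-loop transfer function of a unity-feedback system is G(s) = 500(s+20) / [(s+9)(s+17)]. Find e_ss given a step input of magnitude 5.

No free integrators in G(s): this is a type 0 system.
K_p = lim_{s→0} G(s) = 500·20 / (9·17) = 10000/153.
e_ss = 5/(1 + K_p) = 5/(10153/153) = 765/10153.

765/10153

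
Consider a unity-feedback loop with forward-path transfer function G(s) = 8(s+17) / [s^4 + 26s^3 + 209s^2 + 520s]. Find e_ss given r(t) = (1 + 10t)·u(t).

650/17

Lowest-order denominator term is 520s, so the open loop has 1 pole at the origin → type 1 system. Taking each input component in turn:
  • 1: tracked with zero error.
  • 10t: e_ss = 10/K_v with K_v=17/65 → 650/17.
Total e_ss = 650/17.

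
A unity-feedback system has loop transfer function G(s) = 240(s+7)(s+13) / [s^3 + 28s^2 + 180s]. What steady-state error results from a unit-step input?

Lowest-order denominator term is 180s, so the open loop has 1 pole at the origin → type 1 system.
K_p = ∞ for a type-1 system; e_ss to a step is zero.

0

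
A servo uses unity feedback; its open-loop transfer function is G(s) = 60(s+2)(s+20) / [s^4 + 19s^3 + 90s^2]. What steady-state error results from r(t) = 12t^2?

0.9

Factoring s^2 from the denominator leaves a polynomial with constant term 90, so the system is type 2.
K_a = lim_{s→0} s^2·G(s) = 60·2·20 / 90 = 80/3.
r(t) = 12t^2 gives R(s) = 24/s^3.
e_ss = 24/K_a = 24/(80/3) = 0.9.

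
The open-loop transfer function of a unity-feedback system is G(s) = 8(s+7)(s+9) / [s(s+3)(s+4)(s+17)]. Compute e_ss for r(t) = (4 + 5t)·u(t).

85/42

One free integrator in G(s): this is a type 1 system. By superposition:
  • 4: tracked with zero error.
  • 5t: e_ss = 5/K_v with K_v=42/17 → 85/42.
Total e_ss = 85/42.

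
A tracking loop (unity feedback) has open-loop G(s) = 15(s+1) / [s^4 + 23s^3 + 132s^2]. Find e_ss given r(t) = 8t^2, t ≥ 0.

140.8

Lowest-order denominator term is 132s^2, so the open loop has 2 poles at the origin → type 2 system.
K_a = lim_{s→0} s^2·G(s) = 15·1 / 132 = 5/44.
r(t) = 8t^2 gives R(s) = 16/s^3.
e_ss = 16/K_a = 16/(5/44) = 140.8.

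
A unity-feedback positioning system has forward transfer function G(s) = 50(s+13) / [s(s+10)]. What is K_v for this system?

65

The open loop has one pole at the origin → type 1 system.
K_v = lim_{s→0} s·G(s) = 50·13 / (10) = 65.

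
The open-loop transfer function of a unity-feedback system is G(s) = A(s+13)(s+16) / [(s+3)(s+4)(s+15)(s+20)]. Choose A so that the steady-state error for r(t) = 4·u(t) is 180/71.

System type = 0 (no poles at s=0).
K_p = lim_{s→0} G(s) = A·13·16 / (3·4·15·20) = (13/225)·A.
e_ss = 4/(1 + K_p) = 180/71 ⇒ 1 + (13/225)·A = 71/45 ⇒ A = 10.

10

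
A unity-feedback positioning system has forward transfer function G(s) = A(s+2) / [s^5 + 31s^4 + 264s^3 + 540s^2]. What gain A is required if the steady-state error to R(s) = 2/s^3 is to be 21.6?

Factoring s^2 from the denominator leaves a polynomial with constant term 540, so the system is type 2.
K_a = lim_{s→0} s^2·G(s) = A·2 / 540 = (1/270)·A.
e_ss = 2/K_a = 21.6 ⇒ K_a = 5/54 ⇒ A = (5/54)/(1/270) = 25.

25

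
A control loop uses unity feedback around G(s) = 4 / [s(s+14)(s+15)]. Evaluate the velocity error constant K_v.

One free integrator in G(s): this is a type 1 system.
K_v = lim_{s→0} s·G(s) = 4 / (14·15) = 2/105.

2/105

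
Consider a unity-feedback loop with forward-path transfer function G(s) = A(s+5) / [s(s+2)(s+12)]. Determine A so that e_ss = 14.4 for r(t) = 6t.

2

One free integrator in G(s): this is a type 1 system.
K_v = lim_{s→0} s·G(s) = A·5 / (2·12) = (5/24)·A.
e_ss = 6/K_v = 14.4 ⇒ K_v = 5/12 ⇒ A = (5/12)/(5/24) = 2.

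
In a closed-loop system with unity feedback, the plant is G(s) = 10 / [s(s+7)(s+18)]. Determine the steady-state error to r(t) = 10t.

The open loop has one pole at the origin → type 1 system.
K_v = lim_{s→0} s·G(s) = 10 / (7·18) = 5/63.
e_ss = 10/K_v = 10/(5/63) = 126.

126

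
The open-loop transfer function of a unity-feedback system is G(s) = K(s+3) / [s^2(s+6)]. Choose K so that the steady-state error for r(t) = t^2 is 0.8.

System type = 2 (two poles at s=0).
K_a = lim_{s→0} s^2·G(s) = K·3 / (6) = 0.5·K.
e_ss = 2/K_a = 0.8 ⇒ K_a = 2.5 ⇒ K = 2.5/0.5 = 5.

5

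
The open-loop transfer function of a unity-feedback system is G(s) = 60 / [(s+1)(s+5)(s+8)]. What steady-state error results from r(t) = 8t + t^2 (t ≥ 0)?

G(s) has no factors of s in the denominator, so the system is type 0. Taking each input component in turn:
  • 8t: a type-0 system cannot track it, e_ss → ∞.
  • t^2: a type-0 system cannot track it, e_ss → ∞.
The unbounded component dominates.

infinity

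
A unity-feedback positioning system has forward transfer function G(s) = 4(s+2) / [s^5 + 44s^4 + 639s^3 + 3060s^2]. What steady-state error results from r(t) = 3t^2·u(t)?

Lowest-order denominator term is 3060s^2, so the open loop has 2 poles at the origin → type 2 system.
K_a = lim_{s→0} s^2·G(s) = 4·2 / 3060 = 2/765.
r(t) = 3t^2 gives R(s) = 6/s^3.
e_ss = 6/K_a = 6/(2/765) = 2295.

2295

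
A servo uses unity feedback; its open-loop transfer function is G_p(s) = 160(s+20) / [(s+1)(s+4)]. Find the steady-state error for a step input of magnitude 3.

1/267

The open loop has no poles at the origin → type 0 system.
K_p = lim_{s→0} G_p(s) = 160·20 / (1·4) = 800.
e_ss = 3/(1 + K_p) = 3/801 = 1/267.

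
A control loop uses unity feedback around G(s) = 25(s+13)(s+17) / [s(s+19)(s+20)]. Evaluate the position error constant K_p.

infinity

K_p = lim_{s→0} G(s); with 1 pole at the origin the limit diverges, so K_p = ∞.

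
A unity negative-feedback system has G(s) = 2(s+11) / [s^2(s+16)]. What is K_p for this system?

K_p = lim_{s→0} G(s); with 2 poles at the origin the limit diverges, so K_p = ∞.

infinity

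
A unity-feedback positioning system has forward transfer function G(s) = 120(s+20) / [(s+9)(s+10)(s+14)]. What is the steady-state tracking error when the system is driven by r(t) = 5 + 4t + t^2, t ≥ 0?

infinity

No free integrators in G(s): this is a type 0 system. Treating each term separately:
  • 5: e_ss = 5/(1+K_p) with K_p=40/21 → 105/61.
  • 4t: a type-0 system cannot track it, e_ss → ∞.
  • t^2: a type-0 system cannot track it, e_ss → ∞.
The unbounded component dominates.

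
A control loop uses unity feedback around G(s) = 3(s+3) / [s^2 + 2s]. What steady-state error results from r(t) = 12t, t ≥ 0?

8/3

Factoring s from the denominator leaves a polynomial with constant term 2, so the system is type 1.
K_v = lim_{s→0} s·G(s) = 3·3 / 2 = 4.5.
e_ss = 12/K_v = 12/4.5 = 8/3.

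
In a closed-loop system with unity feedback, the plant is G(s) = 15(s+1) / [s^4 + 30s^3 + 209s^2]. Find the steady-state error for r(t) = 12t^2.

334.4

The denominator has no term below 209s^2 — 2 poles at s=0, type 2.
K_a = lim_{s→0} s^2·G(s) = 15·1 / 209 = 15/209.
r(t) = 12t^2 gives R(s) = 24/s^3.
e_ss = 24/K_a = 24/(15/209) = 334.4.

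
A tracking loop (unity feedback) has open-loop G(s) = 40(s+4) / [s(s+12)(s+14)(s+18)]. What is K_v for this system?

10/189

G(s) has one factor of s in the denominator, so the system is type 1.
K_v = lim_{s→0} s·G(s) = 40·4 / (12·14·18) = 10/189.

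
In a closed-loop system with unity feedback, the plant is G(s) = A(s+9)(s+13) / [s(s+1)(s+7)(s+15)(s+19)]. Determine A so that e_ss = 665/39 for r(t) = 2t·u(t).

G(s) has one factor of s in the denominator, so the system is type 1.
K_v = lim_{s→0} s·G(s) = A·9·13 / (1·7·15·19) = (39/665)·A.
e_ss = 2/K_v = 665/39 ⇒ K_v = 78/665 ⇒ A = (78/665)/(39/665) = 2.

2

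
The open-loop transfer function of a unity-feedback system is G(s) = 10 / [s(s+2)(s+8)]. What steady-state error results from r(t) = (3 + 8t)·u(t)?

One free integrator in G(s): this is a type 1 system. Taking each input component in turn:
  • 3: tracked with zero error.
  • 8t: e_ss = 8/K_v with K_v=0.625 → 12.8.
Total e_ss = 12.8.

12.8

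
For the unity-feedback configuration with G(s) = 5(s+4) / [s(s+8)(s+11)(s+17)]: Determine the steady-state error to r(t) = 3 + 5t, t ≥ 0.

374

System type = 1 (one pole at s=0). Taking each input component in turn:
  • 3: tracked with zero error.
  • 5t: e_ss = 5/K_v with K_v=5/374 → 374.
Total e_ss = 374.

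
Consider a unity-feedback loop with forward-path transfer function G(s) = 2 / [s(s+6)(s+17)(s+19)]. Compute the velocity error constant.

1/969

The open loop has one pole at the origin → type 1 system.
K_v = lim_{s→0} s·G(s) = 2 / (6·17·19) = 1/969.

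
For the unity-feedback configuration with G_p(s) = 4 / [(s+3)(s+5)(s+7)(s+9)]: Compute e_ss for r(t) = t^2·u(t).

infinity

G_p(s) has no factors of s in the denominator, so the system is type 0.
K_a = lim_{s→0} s^2·G_p(s) = 0; the steady-state error to this parabolic input grows without bound.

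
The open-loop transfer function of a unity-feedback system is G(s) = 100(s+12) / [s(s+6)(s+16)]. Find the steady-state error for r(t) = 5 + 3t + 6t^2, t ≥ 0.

One free integrator in G(s): this is a type 1 system. By superposition:
  • 5: tracked with zero error.
  • 3t: e_ss = 3/K_v with K_v=12.5 → 0.24.
  • 6t^2: a type-1 system cannot track it, e_ss → ∞.
The unbounded component dominates.

infinity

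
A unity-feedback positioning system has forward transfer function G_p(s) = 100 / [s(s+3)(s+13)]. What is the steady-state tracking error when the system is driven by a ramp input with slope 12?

The open loop has one pole at the origin → type 1 system.
K_v = lim_{s→0} s·G_p(s) = 100 / (3·13) = 100/39.
e_ss = 12/K_v = 12/(100/39) = 4.68.

4.68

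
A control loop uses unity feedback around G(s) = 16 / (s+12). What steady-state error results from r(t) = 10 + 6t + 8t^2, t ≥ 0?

No free integrators in G(s): this is a type 0 system. Treating each term separately:
  • 10: e_ss = 10/(1+K_p) with K_p=4/3 → 30/7.
  • 6t: a type-0 system cannot track it, e_ss → ∞.
  • 8t^2: a type-0 system cannot track it, e_ss → ∞.
The unbounded component dominates.

infinity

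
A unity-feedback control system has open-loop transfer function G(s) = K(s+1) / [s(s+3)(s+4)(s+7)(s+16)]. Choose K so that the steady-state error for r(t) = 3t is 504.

The open loop has one pole at the origin → type 1 system.
K_v = lim_{s→0} s·G(s) = K·1 / (3·4·7·16) = (1/1344)·K.
e_ss = 3/K_v = 504 ⇒ K_v = 1/168 ⇒ K = (1/168)/(1/1344) = 8.

8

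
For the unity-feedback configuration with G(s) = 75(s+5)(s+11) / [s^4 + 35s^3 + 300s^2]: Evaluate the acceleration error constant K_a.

Factoring s^2 from the denominator leaves a polynomial with constant term 300, so the system is type 2.
K_a = lim_{s→0} s^2·G(s) = 75·5·11 / 300 = 13.75.

13.75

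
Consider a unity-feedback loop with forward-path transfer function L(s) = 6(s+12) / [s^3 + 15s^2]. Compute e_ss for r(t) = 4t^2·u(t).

5/3

The denominator has no term below 15s^2 — 2 poles at s=0, type 2.
K_a = lim_{s→0} s^2·L(s) = 6·12 / 15 = 4.8.
r(t) = 4t^2 gives R(s) = 8/s^3.
e_ss = 8/K_a = 8/4.8 = 5/3.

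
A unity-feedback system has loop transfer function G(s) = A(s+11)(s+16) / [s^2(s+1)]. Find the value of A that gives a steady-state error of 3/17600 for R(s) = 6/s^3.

System type = 2 (two poles at s=0).
K_a = lim_{s→0} s^2·G(s) = A·11·16 / (1) = 176·A.
e_ss = 6/K_a = 3/17600 ⇒ K_a = 35200 ⇒ A = 35200/176 = 200.

200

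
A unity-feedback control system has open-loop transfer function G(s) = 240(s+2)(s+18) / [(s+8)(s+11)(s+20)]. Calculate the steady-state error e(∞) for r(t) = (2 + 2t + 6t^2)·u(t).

G(s) has no factors of s in the denominator, so the system is type 0. Treating each term separately:
  • 2: e_ss = 2/(1+K_p) with K_p=54/11 → 22/65.
  • 2t: a type-0 system cannot track it, e_ss → ∞.
  • 6t^2: a type-0 system cannot track it, e_ss → ∞.
The unbounded component dominates.

infinity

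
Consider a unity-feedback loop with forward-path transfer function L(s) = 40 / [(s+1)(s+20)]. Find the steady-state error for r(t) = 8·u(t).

No free integrators in L(s): this is a type 0 system.
K_p = lim_{s→0} L(s) = 40 / (1·20) = 2.
e_ss = 8/(1 + K_p) = 8/3.

8/3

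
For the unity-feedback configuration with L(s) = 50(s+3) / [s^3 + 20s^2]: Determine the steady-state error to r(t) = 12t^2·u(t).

The denominator has no term below 20s^2 — 2 poles at s=0, type 2.
K_a = lim_{s→0} s^2·L(s) = 50·3 / 20 = 7.5.
r(t) = 12t^2 gives R(s) = 24/s^3.
e_ss = 24/K_a = 24/7.5 = 3.2.

3.2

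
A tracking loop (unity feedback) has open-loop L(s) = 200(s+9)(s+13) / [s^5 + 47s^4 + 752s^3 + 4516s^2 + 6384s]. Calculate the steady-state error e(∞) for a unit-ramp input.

266/975

Lowest-order denominator term is 6384s, so the open loop has 1 pole at the origin → type 1 system.
K_v = lim_{s→0} s·L(s) = 200·9·13 / 6384 = 975/266.
e_ss = 1/K_v = 1/(975/266) = 266/975.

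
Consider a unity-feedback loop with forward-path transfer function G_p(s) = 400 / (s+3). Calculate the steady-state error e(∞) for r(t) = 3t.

infinity

System type = 0 (no poles at s=0).
K_v = lim_{s→0} s·G_p(s) = 0; the steady-state error to this ramp input grows without bound.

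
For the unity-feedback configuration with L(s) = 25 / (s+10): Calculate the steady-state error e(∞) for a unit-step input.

System type = 0 (no poles at s=0).
K_p = lim_{s→0} L(s) = 25 / (10) = 2.5.
e_ss = 1/(1 + K_p) = 1/3.5 = 2/7.

2/7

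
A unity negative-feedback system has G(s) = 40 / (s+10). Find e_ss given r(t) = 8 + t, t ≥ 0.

System type = 0 (no poles at s=0). Treating each term separately:
  • 8: e_ss = 8/(1+K_p) with K_p=4 → 1.6.
  • t: a type-0 system cannot track it, e_ss → ∞.
The unbounded component dominates.

infinity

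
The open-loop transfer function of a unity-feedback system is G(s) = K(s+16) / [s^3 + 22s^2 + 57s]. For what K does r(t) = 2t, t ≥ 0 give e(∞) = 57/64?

The denominator has no term below 57s — 1 pole at s=0, type 1.
K_v = lim_{s→0} s·G(s) = K·16 / 57 = (16/57)·K.
e_ss = 2/K_v = 57/64 ⇒ K_v = 128/57 ⇒ K = (128/57)/(16/57) = 8.

8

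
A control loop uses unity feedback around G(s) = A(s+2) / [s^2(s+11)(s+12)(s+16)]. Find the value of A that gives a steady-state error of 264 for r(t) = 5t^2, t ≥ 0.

40

The open loop has two poles at the origin → type 2 system.
K_a = lim_{s→0} s^2·G(s) = A·2 / (11·12·16) = (1/1056)·A.
e_ss = 10/K_a = 264 ⇒ K_a = 5/132 ⇒ A = (5/132)/(1/1056) = 40.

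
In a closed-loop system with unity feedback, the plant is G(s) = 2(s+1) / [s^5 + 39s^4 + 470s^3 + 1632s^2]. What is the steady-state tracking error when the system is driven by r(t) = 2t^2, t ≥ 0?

3264

The denominator has no term below 1632s^2 — 2 poles at s=0, type 2.
K_a = lim_{s→0} s^2·G(s) = 2·1 / 1632 = 1/816.
r(t) = 2t^2 gives R(s) = 4/s^3.
e_ss = 4/K_a = 4/(1/816) = 3264.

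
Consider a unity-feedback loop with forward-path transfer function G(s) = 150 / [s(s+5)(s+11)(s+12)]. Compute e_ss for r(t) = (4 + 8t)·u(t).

G(s) has one factor of s in the denominator, so the system is type 1. By superposition:
  • 4: tracked with zero error.
  • 8t: e_ss = 8/K_v with K_v=5/22 → 35.2.
Total e_ss = 35.2.

35.2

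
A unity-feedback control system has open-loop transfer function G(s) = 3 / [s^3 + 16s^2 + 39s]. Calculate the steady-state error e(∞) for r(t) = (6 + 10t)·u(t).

Lowest-order denominator term is 39s, so the open loop has 1 pole at the origin → type 1 system. By superposition:
  • 6: tracked with zero error.
  • 10t: e_ss = 10/K_v with K_v=1/13 → 130.
Total e_ss = 130.

130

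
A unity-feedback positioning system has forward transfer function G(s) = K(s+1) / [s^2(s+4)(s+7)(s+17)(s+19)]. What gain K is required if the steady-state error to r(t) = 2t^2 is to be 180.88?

System type = 2 (two poles at s=0).
K_a = lim_{s→0} s^2·G(s) = K·1 / (4·7·17·19) = (1/9044)·K.
e_ss = 4/K_a = 180.88 ⇒ K_a = 50/2261 ⇒ K = (50/2261)/(1/9044) = 200.

200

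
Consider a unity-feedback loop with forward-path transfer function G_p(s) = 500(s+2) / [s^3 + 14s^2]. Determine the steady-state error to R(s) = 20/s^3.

Factoring s^2 from the denominator leaves a polynomial with constant term 14, so the system is type 2.
K_a = lim_{s→0} s^2·G_p(s) = 500·2 / 14 = 500/7.
r(t) = 10t^2 gives R(s) = 20/s^3.
e_ss = 20/K_a = 20/(500/7) = 0.28.

0.28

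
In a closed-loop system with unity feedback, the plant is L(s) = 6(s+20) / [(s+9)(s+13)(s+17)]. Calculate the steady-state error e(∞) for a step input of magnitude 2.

The open loop has no poles at the origin → type 0 system.
K_p = lim_{s→0} L(s) = 6·20 / (9·13·17) = 40/663.
e_ss = 2/(1 + K_p) = 2/(703/663) = 1326/703.

1326/703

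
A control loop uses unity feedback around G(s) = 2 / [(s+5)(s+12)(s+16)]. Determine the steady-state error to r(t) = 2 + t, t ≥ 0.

infinity

System type = 0 (no poles at s=0). Treating each term separately:
  • 2: e_ss = 2/(1+K_p) with K_p=1/480 → 960/481.
  • t: a type-0 system cannot track it, e_ss → ∞.
The unbounded component dominates.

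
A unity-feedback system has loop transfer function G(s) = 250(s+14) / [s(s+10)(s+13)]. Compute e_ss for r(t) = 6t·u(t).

One free integrator in G(s): this is a type 1 system.
K_v = lim_{s→0} s·G(s) = 250·14 / (10·13) = 350/13.
e_ss = 6/K_v = 6/(350/13) = 39/175.

39/175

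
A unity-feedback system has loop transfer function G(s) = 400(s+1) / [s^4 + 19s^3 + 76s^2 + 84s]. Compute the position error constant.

K_p = lim_{s→0} G(s); with 1 pole at the origin the limit diverges, so K_p = ∞.

infinity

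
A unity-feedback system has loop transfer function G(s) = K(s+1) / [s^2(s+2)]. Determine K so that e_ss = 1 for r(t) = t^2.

System type = 2 (two poles at s=0).
K_a = lim_{s→0} s^2·G(s) = K·1 / (2) = 0.5·K.
e_ss = 2/K_a = 1 ⇒ K_a = 2 ⇒ K = 2/0.5 = 4.

4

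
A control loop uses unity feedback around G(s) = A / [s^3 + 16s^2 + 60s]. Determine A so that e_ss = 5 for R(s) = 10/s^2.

The denominator has no term below 60s — 1 pole at s=0, type 1.
K_v = lim_{s→0} s·G(s) = A / 60 = (1/60)·A.
e_ss = 10/K_v = 5 ⇒ K_v = 2 ⇒ A = 2/(1/60) = 120.

120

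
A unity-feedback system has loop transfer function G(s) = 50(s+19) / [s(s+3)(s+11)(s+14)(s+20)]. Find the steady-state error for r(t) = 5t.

924/19

System type = 1 (one pole at s=0).
K_v = lim_{s→0} s·G(s) = 50·19 / (3·11·14·20) = 95/924.
e_ss = 5/K_v = 5/(95/924) = 924/19.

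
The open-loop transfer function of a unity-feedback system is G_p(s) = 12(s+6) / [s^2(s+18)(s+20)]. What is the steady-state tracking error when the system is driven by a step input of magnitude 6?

0

System type = 2 (two poles at s=0).
K_p = ∞ for a type-2 system; e_ss to a step is zero.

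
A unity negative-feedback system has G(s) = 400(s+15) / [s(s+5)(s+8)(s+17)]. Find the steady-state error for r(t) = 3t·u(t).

One free integrator in G(s): this is a type 1 system.
K_v = lim_{s→0} s·G(s) = 400·15 / (5·8·17) = 150/17.
e_ss = 3/K_v = 3/(150/17) = 0.34.

0.34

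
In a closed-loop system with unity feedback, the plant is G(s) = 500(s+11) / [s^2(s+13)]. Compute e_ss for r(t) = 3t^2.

39/2750

System type = 2 (two poles at s=0).
K_a = lim_{s→0} s^2·G(s) = 500·11 / (13) = 5500/13.
r(t) = 3t^2 gives R(s) = 6/s^3.
e_ss = 6/K_a = 6/(5500/13) = 39/2750.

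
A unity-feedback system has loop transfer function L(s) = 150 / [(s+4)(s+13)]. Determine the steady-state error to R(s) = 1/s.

26/101

System type = 0 (no poles at s=0).
K_p = lim_{s→0} L(s) = 150 / (4·13) = 75/26.
e_ss = 1/(1 + K_p) = 1/(101/26) = 26/101.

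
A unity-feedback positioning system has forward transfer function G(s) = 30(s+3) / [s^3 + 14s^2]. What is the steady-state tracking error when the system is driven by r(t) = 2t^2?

Factoring s^2 from the denominator leaves a polynomial with constant term 14, so the system is type 2.
K_a = lim_{s→0} s^2·G(s) = 30·3 / 14 = 45/7.
r(t) = 2t^2 gives R(s) = 4/s^3.
e_ss = 4/K_a = 4/(45/7) = 28/45.

28/45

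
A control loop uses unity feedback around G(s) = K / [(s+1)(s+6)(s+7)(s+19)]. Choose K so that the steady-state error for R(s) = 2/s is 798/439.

G(s) has no factors of s in the denominator, so the system is type 0.
K_p = lim_{s→0} G(s) = K / (1·6·7·19) = (1/798)·K.
e_ss = 2/(1 + K_p) = 798/439 ⇒ 1 + (1/798)·K = 439/399 ⇒ K = 80.

80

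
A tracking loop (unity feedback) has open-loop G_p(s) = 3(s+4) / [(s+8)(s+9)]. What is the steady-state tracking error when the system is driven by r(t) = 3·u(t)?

No free integrators in G_p(s): this is a type 0 system.
K_p = lim_{s→0} G_p(s) = 3·4 / (8·9) = 1/6.
e_ss = 3/(1 + K_p) = 3/(7/6) = 18/7.

18/7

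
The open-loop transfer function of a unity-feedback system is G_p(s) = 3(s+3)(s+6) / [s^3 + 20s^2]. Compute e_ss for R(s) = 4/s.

The denominator has no term below 20s^2 — 2 poles at s=0, type 2.
K_p = ∞ for a type-2 system; e_ss to a step is zero.

0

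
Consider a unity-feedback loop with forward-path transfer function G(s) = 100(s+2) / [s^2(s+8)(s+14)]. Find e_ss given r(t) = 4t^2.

G(s) has two factors of s in the denominator, so the system is type 2.
K_a = lim_{s→0} s^2·G(s) = 100·2 / (8·14) = 25/14.
r(t) = 4t^2 gives R(s) = 8/s^3.
e_ss = 8/K_a = 8/(25/14) = 4.48.

4.48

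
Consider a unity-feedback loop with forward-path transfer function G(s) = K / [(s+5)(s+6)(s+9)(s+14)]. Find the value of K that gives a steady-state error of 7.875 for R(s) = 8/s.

60

G(s) has no factors of s in the denominator, so the system is type 0.
K_p = lim_{s→0} G(s) = K / (5·6·9·14) = (1/3780)·K.
e_ss = 8/(1 + K_p) = 7.875 ⇒ 1 + (1/3780)·K = 64/63 ⇒ K = 60.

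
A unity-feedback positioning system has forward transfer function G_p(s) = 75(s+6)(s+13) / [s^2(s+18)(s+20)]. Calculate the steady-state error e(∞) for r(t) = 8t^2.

The open loop has two poles at the origin → type 2 system.
K_a = lim_{s→0} s^2·G_p(s) = 75·6·13 / (18·20) = 16.25.
r(t) = 8t^2 gives R(s) = 16/s^3.
e_ss = 16/K_a = 16/16.25 = 64/65.

64/65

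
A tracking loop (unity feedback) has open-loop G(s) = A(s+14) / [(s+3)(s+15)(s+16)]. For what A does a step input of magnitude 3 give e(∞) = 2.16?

System type = 0 (no poles at s=0).
K_p = lim_{s→0} G(s) = A·14 / (3·15·16) = (7/360)·A.
e_ss = 3/(1 + K_p) = 2.16 ⇒ 1 + (7/360)·A = 25/18 ⇒ A = 20.

20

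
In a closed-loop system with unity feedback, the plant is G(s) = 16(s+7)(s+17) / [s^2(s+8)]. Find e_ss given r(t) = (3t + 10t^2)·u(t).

10/119

System type = 2 (two poles at s=0). By superposition:
  • 3t: tracked with zero error.
  • 10t^2: e_ss = 20/K_a with K_a=238 → 10/119.
Total e_ss = 10/119.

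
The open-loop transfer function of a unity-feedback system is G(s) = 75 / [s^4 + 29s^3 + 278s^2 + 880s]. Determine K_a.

The denominator has no term below 880s — 1 pole at s=0, type 1.
K_a = lim_{s→0} s^2·G(s) = 0 (the extra factor of s kills the finite limit).

0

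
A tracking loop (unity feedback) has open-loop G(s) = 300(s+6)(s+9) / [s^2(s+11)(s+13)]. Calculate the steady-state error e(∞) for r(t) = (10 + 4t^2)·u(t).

143/2025

The open loop has two poles at the origin → type 2 system. By superposition:
  • 10: tracked with zero error.
  • 4t^2: e_ss = 8/K_a with K_a=16200/143 → 143/2025.
Total e_ss = 143/2025.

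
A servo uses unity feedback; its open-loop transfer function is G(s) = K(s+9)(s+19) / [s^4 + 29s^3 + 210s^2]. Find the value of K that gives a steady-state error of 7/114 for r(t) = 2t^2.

Factoring s^2 from the denominator leaves a polynomial with constant term 210, so the system is type 2.
K_a = lim_{s→0} s^2·G(s) = K·9·19 / 210 = (57/70)·K.
e_ss = 4/K_a = 7/114 ⇒ K_a = 456/7 ⇒ K = (456/7)/(57/70) = 80.

80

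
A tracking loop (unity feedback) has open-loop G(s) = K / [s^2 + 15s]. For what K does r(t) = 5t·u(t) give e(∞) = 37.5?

2

Lowest-order denominator term is 15s, so the open loop has 1 pole at the origin → type 1 system.
K_v = lim_{s→0} s·G(s) = K / 15 = (1/15)·K.
e_ss = 5/K_v = 37.5 ⇒ K_v = 2/15 ⇒ K = (2/15)/(1/15) = 2.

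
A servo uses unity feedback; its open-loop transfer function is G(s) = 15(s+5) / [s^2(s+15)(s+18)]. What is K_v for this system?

infinity

K_v = lim_{s→0} s·G(s); with 2 poles at the origin the limit diverges, so K_v = ∞.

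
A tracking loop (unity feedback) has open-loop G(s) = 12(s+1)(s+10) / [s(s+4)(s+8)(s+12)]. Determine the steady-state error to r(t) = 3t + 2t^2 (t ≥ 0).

infinity

G(s) has one factor of s in the denominator, so the system is type 1. Taking each input component in turn:
  • 3t: e_ss = 3/K_v with K_v=0.3125 → 9.6.
  • 2t^2: a type-1 system cannot track it, e_ss → ∞.
The unbounded component dominates.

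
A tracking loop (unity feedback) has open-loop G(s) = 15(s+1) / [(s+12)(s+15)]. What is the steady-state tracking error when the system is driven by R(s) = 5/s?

G(s) has no factors of s in the denominator, so the system is type 0.
K_p = lim_{s→0} G(s) = 15·1 / (12·15) = 1/12.
e_ss = 5/(1 + K_p) = 5/(13/12) = 60/13.

60/13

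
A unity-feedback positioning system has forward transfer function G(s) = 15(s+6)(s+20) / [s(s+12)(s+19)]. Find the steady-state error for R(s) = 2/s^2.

One free integrator in G(s): this is a type 1 system.
K_v = lim_{s→0} s·G(s) = 15·6·20 / (12·19) = 150/19.
e_ss = 2/K_v = 2/(150/19) = 19/75.

19/75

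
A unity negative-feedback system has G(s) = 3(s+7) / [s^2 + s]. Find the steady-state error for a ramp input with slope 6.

2/7

The denominator has no term below s — 1 pole at s=0, type 1.
K_v = lim_{s→0} s·G(s) = 3·7 / 1 = 21.
e_ss = 6/K_v = 6/21 = 2/7.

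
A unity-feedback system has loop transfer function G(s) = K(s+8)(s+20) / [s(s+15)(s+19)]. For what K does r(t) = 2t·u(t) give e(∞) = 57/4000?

System type = 1 (one pole at s=0).
K_v = lim_{s→0} s·G(s) = K·8·20 / (15·19) = (32/57)·K.
e_ss = 2/K_v = 57/4000 ⇒ K_v = 8000/57 ⇒ K = (8000/57)/(32/57) = 250.

250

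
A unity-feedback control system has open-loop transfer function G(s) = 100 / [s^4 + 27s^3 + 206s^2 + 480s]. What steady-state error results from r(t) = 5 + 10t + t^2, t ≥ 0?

infinity

Factoring s from the denominator leaves a polynomial with constant term 480, so the system is type 1. Treating each term separately:
  • 5: tracked with zero error.
  • 10t: e_ss = 10/K_v with K_v=5/24 → 48.
  • t^2: a type-1 system cannot track it, e_ss → ∞.
The unbounded component dominates.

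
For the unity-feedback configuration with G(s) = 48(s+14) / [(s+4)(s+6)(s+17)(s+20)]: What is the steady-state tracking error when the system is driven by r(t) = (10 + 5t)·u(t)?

infinity

No free integrators in G(s): this is a type 0 system. Taking each input component in turn:
  • 10: e_ss = 10/(1+K_p) with K_p=7/85 → 425/46.
  • 5t: a type-0 system cannot track it, e_ss → ∞.
The unbounded component dominates.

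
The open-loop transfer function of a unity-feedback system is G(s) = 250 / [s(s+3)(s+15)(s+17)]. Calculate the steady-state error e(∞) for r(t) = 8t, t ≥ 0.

One free integrator in G(s): this is a type 1 system.
K_v = lim_{s→0} s·G(s) = 250 / (3·15·17) = 50/153.
e_ss = 8/K_v = 8/(50/153) = 24.48.

24.48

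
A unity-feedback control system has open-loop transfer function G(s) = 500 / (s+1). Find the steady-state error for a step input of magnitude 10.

10/501

G(s) has no factors of s in the denominator, so the system is type 0.
K_p = lim_{s→0} G(s) = 500 / (1) = 500.
e_ss = 10/(1 + K_p) = 10/501.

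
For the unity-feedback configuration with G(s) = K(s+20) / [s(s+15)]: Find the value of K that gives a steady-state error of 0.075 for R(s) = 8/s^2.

One free integrator in G(s): this is a type 1 system.
K_v = lim_{s→0} s·G(s) = K·20 / (15) = (4/3)·K.
e_ss = 8/K_v = 0.075 ⇒ K_v = 320/3 ⇒ K = (320/3)/(4/3) = 80.

80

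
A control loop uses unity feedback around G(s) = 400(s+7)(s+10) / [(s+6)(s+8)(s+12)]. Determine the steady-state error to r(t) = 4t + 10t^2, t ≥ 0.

infinity

The open loop has no poles at the origin → type 0 system. Taking each input component in turn:
  • 4t: a type-0 system cannot track it, e_ss → ∞.
  • 10t^2: a type-0 system cannot track it, e_ss → ∞.
The unbounded component dominates.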